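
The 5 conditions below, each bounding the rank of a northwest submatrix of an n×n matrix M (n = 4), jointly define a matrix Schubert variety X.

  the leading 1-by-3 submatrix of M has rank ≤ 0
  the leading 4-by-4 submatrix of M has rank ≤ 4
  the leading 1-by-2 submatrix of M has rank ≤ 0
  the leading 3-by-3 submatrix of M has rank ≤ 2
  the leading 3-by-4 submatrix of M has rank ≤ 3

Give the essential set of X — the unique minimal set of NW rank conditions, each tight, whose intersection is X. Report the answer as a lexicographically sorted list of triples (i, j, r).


The tightest implied rank at each (i,j), from the 5 conditions:

  R[1]: 0 0 0 1
  R[2]: 1 1 1 2
  R[3]: 1 2 2 3
  R[4]: 1 2 3 4

hence w(1..4) = (4, 1, 2, 3).

ℓ(w)=3; the 1 essential cell (i,j,r):

[(1, 3, 0)]


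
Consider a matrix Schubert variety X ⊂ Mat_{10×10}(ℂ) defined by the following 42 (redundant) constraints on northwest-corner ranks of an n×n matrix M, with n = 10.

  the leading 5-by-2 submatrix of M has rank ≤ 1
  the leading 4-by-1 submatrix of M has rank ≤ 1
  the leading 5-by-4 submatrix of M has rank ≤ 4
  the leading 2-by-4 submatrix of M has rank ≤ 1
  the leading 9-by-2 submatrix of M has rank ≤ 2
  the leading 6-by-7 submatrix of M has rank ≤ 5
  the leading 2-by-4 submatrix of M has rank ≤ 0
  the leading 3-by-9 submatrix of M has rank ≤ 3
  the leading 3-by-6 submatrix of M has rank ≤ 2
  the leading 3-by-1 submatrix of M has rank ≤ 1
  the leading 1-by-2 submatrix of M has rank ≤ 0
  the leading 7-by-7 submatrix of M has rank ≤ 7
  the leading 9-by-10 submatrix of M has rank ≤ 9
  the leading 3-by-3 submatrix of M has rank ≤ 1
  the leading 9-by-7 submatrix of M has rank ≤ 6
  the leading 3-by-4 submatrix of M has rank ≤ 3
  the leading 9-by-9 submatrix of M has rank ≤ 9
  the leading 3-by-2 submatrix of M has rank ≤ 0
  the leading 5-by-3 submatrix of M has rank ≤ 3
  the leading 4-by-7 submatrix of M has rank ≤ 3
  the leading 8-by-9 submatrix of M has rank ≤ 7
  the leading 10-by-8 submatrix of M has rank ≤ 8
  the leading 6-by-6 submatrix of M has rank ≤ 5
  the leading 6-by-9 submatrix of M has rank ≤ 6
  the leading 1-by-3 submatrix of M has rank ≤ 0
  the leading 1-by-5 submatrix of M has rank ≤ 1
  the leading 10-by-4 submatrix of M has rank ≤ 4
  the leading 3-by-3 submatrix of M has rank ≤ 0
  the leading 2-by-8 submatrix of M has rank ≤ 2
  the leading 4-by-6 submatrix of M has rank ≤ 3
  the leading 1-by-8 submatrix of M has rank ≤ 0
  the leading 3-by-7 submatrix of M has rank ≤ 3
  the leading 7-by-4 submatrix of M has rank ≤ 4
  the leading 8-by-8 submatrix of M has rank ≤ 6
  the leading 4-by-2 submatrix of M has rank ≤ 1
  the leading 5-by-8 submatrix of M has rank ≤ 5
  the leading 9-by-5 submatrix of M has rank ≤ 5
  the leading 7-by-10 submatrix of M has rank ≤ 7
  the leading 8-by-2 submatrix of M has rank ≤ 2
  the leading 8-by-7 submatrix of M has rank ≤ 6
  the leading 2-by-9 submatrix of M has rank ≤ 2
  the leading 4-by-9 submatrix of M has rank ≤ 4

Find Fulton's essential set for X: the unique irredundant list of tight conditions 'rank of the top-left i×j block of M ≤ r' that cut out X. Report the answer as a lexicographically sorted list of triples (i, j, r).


Propagating the 42 rank bounds to every northwest block:

  row 1: 0 | 0 | 0 | 0 | 0 | 0 | 0 | 0 | 1 | 1
  row 2: 0 | 0 | 0 | 0 | 1 | 1 | 1 | 1 | 2 | 2
  row 3: 0 | 0 | 0 | 1 | 2 | 2 | 2 | 2 | 3 | 3
  row 4: 1 | 1 | 1 | 2 | 3 | 3 | 3 | 3 | 4 | 4
  row 5: 1 | 1 | 2 | 3 | 4 | 4 | 4 | 4 | 5 | 5
  row 6: 1 | 2 | 3 | 4 | 5 | 5 | 5 | 5 | 6 | 6
  row 7: 1 | 2 | 3 | 4 | 5 | 6 | 6 | 6 | 7 | 7
  row 8: 1 | 2 | 3 | 4 | 5 | 6 | 6 | 6 | 7 | 8
  row 9: 1 | 2 | 3 | 4 | 5 | 6 | 6 | 7 | 8 | 9
  row 10: 1 | 2 | 3 | 4 | 5 | 6 | 7 | 8 | 9 | 10

hence w(1..10) = (9, 5, 4, 1, 3, 2, 6, 10, 8, 7).

Fulton essential set (6 of the 19 Rothe cells):

[(1, 8, 0), (2, 4, 0), (3, 3, 0), (5, 2, 1), (8, 8, 6), (9, 7, 6)]


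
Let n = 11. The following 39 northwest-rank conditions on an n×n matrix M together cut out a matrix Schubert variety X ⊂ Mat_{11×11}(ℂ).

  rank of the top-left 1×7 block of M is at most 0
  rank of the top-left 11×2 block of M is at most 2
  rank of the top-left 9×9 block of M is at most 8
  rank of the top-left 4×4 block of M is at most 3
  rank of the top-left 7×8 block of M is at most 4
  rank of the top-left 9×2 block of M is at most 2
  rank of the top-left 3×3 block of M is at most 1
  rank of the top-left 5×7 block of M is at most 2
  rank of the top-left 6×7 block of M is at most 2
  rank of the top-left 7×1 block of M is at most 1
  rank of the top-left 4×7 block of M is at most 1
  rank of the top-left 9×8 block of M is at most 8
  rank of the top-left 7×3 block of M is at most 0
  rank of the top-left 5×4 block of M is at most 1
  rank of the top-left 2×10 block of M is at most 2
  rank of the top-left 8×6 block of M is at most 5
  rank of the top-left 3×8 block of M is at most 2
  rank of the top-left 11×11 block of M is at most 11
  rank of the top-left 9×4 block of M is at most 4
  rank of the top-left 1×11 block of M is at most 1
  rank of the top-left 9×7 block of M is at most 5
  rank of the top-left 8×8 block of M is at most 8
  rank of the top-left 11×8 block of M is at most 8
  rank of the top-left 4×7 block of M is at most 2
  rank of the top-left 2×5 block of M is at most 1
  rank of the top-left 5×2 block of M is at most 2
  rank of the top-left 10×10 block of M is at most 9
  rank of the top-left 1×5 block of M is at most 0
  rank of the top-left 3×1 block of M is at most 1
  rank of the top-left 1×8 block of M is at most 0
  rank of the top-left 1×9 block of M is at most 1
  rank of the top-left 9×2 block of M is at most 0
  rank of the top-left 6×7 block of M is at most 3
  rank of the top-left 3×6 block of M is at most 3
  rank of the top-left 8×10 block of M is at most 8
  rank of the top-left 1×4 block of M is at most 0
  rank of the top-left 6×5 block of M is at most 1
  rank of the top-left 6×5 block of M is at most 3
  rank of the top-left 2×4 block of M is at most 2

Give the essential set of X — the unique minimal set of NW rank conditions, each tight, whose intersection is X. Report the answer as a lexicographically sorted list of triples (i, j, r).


Reconstructing r_w from the 39 given conditions:

  R[1]: 0, 0, 0, 0, 0, 0, 0, 0, 1, 1, 1
  R[2]: 0, 0, 0, 1, 1, 1, 1, 1, 2, 2, 2
  R[3]: 0, 0, 0, 1, 1, 1, 1, 2, 3, 3, 3
  R[4]: 0, 0, 0, 1, 1, 1, 1, 2, 3, 4, 4
  R[5]: 0, 0, 0, 1, 1, 2, 2, 3, 4, 5, 5
  R[6]: 0, 0, 0, 1, 1, 2, 2, 3, 4, 5, 6
  R[7]: 0, 0, 0, 1, 2, 3, 3, 4, 5, 6, 7
  R[8]: 0, 0, 1, 2, 3, 4, 4, 5, 6, 7, 8
  R[9]: 0, 0, 1, 2, 3, 4, 5, 6, 7, 8, 9
  R[10]: 1, 1, 2, 3, 4, 5, 6, 7, 8, 9, 10
  R[11]: 1, 2, 3, 4, 5, 6, 7, 8, 9, 10, 11

the unique w with this rank table is (9, 4, 8, 10, 6, 11, 5, 3, 7, 1, 2).

Fulton essential set (6 of the 39 Rothe cells):

[(1, 8, 0), (4, 7, 1), (6, 5, 1), (6, 7, 2), (7, 3, 0), (9, 2, 0)]


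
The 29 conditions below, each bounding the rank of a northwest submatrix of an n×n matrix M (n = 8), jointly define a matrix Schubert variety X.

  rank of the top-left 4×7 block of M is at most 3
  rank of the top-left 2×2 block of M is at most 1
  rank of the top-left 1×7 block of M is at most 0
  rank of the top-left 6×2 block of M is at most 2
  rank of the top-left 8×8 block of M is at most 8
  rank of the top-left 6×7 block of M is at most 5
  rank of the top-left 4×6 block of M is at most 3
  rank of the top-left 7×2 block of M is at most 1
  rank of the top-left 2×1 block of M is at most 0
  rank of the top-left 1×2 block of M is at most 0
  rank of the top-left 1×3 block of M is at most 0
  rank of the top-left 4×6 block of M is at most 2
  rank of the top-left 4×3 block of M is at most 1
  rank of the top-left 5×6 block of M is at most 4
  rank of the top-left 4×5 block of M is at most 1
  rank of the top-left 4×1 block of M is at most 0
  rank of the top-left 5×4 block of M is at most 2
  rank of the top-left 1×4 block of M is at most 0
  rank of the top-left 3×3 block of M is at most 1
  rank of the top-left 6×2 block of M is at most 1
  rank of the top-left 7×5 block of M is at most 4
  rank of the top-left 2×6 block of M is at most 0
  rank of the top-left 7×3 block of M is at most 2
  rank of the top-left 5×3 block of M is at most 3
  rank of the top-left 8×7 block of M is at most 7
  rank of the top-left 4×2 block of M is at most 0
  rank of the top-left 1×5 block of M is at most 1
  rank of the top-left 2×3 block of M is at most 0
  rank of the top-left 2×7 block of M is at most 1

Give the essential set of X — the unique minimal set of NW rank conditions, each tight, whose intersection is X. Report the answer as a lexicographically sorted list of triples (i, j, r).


Computing R[i][j] = min implied NW-rank bound (n=8, 29 conditions):

  R[1]: 0, 0, 0, 0, 0, 0, 0, 1
  R[2]: 0, 0, 0, 0, 0, 0, 1, 2
  R[3]: 0, 0, 1, 1, 1, 1, 2, 3
  R[4]: 0, 0, 1, 1, 1, 2, 3, 4
  R[5]: 1, 1, 2, 2, 2, 3, 4, 5
  R[6]: 1, 1, 2, 3, 3, 4, 5, 6
  R[7]: 1, 1, 2, 3, 4, 5, 6, 7
  R[8]: 1, 2, 3, 4, 5, 6, 7, 8

hence w(1..8) = (8, 7, 3, 6, 1, 4, 5, 2).

Fulton essential set (5 of the 21 Rothe cells):

[(1, 7, 0), (2, 6, 0), (4, 2, 0), (4, 5, 1), (7, 2, 1)]


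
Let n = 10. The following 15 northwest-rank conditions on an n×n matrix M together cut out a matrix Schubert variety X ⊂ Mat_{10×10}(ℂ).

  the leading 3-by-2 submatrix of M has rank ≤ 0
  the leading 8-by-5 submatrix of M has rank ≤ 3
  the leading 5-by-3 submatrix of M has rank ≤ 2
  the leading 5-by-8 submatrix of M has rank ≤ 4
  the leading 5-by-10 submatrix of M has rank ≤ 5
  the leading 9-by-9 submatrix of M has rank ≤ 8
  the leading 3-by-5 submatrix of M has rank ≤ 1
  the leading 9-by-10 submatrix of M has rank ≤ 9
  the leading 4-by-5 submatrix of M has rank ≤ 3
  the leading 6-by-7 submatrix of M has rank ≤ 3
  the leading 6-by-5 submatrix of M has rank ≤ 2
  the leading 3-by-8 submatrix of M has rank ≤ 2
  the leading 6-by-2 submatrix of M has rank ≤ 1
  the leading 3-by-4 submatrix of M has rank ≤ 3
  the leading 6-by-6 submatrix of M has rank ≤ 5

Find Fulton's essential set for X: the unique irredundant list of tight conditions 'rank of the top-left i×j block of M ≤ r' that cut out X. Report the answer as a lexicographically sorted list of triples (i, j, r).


Computing R[i][j] = min implied NW-rank bound (n=10, 15 conditions):

  i=1: 0  0  1  1  1  1  1  1  1  1
  i=2: 0  0  1  1  1  2  2  2  2  2
  i=3: 0  0  1  1  1  2  2  2  3  3
  i=4: 1  1  2  2  2  3  3  3  4  4
  i=5: 1  1  2  2  2  3  3  4  5  5
  i=6: 1  1  2  2  2  3  3  4  5  6
  i=7: 1  2  3  3  3  4  4  5  6  7
  i=8: 1  2  3  3  3  4  5  6  7  8
  i=9: 1  2  3  4  4  5  6  7  8  9
  i=10: 1  2  3  4  5  6  7  8  9  10

giving w = (3, 6, 9, 1, 8, 10, 2, 7, 4, 5) via Δ²R.

D(w) has 22 cells with 7 SE-corners; essential set:

[(3, 2, 0), (3, 5, 1), (3, 8, 2), (6, 2, 1), (6, 5, 2), (6, 7, 3), (8, 5, 3)]


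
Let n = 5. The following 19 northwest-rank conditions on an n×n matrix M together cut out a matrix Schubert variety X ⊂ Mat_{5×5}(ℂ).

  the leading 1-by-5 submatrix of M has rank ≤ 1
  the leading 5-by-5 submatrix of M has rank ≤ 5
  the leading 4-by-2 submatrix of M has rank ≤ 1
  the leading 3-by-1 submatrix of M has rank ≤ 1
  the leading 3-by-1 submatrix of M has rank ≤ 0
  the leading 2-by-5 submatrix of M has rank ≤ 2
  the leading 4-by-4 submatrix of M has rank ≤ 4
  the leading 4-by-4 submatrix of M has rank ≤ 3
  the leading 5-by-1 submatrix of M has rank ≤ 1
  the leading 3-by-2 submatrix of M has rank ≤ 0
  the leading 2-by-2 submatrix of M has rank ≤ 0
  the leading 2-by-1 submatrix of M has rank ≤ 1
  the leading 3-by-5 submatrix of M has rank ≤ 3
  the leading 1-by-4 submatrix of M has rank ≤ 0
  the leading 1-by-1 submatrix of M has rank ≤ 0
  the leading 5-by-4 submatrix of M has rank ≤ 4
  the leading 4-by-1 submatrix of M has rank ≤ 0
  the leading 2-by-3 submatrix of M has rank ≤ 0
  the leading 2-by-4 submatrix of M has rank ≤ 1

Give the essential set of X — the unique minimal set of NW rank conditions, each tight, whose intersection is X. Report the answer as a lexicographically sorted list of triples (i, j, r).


Rank table r_w(5×5) implied by the 19 constraints:

  0 0 0 0 1
  0 0 0 1 2
  0 0 1 2 3
  0 1 2 3 4
  1 2 3 4 5

second differences of R give the permutation w = (5, 4, 3, 2, 1).

4 SE-corners of the 10-cell Rothe diagram give Ess(w):

[(1, 4, 0), (2, 3, 0), (3, 2, 0), (4, 1, 0)]


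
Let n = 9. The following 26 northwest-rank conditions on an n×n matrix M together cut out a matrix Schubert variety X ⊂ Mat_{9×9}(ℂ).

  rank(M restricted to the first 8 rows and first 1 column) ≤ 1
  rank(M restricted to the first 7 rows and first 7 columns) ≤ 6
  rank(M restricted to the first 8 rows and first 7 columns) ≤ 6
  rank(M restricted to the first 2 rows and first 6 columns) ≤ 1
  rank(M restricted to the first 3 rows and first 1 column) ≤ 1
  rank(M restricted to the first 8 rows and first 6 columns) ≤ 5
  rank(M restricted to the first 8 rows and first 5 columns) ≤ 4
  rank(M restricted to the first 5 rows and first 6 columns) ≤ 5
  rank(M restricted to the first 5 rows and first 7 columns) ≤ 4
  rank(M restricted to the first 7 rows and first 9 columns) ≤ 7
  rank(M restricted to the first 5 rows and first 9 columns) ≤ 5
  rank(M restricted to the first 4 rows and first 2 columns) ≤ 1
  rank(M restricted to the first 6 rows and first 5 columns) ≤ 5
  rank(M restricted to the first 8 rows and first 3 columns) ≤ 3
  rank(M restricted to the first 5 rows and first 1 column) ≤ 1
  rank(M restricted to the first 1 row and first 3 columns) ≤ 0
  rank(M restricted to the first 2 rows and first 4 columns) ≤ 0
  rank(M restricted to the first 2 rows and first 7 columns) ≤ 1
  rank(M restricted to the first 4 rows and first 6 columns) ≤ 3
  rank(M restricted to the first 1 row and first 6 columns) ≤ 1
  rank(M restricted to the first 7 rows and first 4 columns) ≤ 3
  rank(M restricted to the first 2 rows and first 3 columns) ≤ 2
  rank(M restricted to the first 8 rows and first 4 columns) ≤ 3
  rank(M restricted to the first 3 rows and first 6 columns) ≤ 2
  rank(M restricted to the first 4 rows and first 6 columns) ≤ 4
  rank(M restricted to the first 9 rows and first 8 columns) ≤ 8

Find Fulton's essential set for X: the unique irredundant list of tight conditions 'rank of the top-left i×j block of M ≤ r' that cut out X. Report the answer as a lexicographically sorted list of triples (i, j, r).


Computing R[i][j] = min implied NW-rank bound (n=9, 26 conditions):

  row 1: 0 0 0 0 1 1 1 1 1
  row 2: 0 0 0 0 1 1 1 2 2
  row 3: 1 1 1 1 2 2 2 3 3
  row 4: 1 1 2 2 3 3 3 4 4
  row 5: 1 2 3 3 4 4 4 5 5
  row 6: 1 2 3 3 4 5 5 6 6
  row 7: 1 2 3 3 4 5 6 7 7
  row 8: 1 2 3 3 4 5 6 7 8
  row 9: 1 2 3 4 5 6 7 8 9

reading off 1-entries of Δ²R: w = (5, 8, 1, 3, 2, 6, 7, 9, 4).

|D(w)|=14, |Ess(w)|=4:

[(2, 4, 0), (2, 7, 1), (4, 2, 1), (8, 4, 3)]


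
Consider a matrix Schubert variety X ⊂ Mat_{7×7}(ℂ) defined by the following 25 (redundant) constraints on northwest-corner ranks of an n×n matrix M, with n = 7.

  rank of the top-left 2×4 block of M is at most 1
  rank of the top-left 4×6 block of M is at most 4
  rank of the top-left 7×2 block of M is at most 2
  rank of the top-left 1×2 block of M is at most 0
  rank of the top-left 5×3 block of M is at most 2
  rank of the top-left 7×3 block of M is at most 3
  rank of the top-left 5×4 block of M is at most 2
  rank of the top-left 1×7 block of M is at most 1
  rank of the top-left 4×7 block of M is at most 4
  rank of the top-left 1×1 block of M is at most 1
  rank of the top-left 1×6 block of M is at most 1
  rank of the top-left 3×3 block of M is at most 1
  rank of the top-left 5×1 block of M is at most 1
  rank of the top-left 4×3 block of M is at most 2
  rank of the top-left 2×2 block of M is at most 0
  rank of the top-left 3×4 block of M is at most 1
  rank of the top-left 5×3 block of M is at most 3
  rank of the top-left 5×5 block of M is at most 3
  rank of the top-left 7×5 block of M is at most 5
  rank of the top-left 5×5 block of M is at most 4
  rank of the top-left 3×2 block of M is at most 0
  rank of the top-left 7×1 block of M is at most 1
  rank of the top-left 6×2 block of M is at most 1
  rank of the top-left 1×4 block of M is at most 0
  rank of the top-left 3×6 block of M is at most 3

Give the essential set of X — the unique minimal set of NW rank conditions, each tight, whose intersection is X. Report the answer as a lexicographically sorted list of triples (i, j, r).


The tightest implied rank at each (i,j), from the 25 conditions:

  0  0  0  0  1  1  1
  0  0  1  1  2  2  2
  0  0  1  1  2  3  3
  1  1  2  2  3  4  4
  1  1  2  2  3  4  5
  1  1  2  3  4  5  6
  1  2  3  4  5  6  7

second differences of R give the permutation w = (5, 3, 6, 1, 7, 4, 2).

|D(w)|=12, |Ess(w)|=5:

[(1, 4, 0), (3, 2, 0), (3, 4, 1), (5, 4, 2), (6, 2, 1)]


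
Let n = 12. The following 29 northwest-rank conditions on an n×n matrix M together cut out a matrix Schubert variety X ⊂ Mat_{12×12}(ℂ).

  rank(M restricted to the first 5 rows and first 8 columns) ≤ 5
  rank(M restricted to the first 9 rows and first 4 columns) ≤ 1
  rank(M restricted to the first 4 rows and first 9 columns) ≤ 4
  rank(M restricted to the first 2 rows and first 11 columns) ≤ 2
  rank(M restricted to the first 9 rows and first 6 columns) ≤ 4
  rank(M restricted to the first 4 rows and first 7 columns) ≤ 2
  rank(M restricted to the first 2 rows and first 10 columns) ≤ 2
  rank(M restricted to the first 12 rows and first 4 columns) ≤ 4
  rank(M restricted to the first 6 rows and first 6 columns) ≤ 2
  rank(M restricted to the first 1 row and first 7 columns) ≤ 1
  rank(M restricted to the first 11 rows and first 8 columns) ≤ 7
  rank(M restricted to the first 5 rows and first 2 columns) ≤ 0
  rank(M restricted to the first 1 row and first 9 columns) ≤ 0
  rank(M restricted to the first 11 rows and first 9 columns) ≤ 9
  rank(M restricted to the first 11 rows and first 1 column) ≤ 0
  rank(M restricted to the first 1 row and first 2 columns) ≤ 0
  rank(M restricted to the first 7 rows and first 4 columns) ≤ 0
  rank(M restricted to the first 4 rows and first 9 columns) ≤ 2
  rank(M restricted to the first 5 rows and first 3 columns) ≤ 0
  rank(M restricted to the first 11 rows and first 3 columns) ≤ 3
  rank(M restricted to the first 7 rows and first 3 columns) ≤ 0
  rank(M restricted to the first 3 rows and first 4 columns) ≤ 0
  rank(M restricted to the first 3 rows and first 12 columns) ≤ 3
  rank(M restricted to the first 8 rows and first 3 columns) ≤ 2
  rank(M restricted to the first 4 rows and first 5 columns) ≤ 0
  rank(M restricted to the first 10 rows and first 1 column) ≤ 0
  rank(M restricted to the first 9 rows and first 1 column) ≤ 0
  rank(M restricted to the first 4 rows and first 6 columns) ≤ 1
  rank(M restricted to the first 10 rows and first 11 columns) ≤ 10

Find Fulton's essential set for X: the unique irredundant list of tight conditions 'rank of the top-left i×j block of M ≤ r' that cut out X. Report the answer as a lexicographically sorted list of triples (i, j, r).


Computing R[i][j] = min implied NW-rank bound (n=12, 29 conditions):

  R[1]: 0 0 0 0 0 0 0 0 0 1 1 1
  R[2]: 0 0 0 0 0 1 1 1 1 2 2 2
  R[3]: 0 0 0 0 0 1 2 2 2 3 3 3
  R[4]: 0 0 0 0 0 1 2 2 2 3 4 4
  R[5]: 0 0 0 0 1 2 3 3 3 4 5 5
  R[6]: 0 0 0 0 1 2 3 4 4 5 6 6
  R[7]: 0 0 0 0 1 2 3 4 5 6 7 7
  R[8]: 0 1 1 1 2 3 4 5 6 7 8 8
  R[9]: 0 1 1 1 2 3 4 5 6 7 8 9
  R[10]: 0 1 2 2 3 4 5 6 7 8 9 10
  R[11]: 0 1 2 3 4 5 6 7 8 9 10 11
  R[12]: 1 2 3 4 5 6 7 8 9 10 11 12

hence w(1..12) = (10, 6, 7, 11, 5, 8, 9, 2, 12, 3, 4, 1).

Fulton essential set (6 of the 44 Rothe cells):

[(1, 9, 0), (4, 5, 0), (4, 9, 2), (7, 4, 0), (9, 4, 1), (11, 1, 0)]


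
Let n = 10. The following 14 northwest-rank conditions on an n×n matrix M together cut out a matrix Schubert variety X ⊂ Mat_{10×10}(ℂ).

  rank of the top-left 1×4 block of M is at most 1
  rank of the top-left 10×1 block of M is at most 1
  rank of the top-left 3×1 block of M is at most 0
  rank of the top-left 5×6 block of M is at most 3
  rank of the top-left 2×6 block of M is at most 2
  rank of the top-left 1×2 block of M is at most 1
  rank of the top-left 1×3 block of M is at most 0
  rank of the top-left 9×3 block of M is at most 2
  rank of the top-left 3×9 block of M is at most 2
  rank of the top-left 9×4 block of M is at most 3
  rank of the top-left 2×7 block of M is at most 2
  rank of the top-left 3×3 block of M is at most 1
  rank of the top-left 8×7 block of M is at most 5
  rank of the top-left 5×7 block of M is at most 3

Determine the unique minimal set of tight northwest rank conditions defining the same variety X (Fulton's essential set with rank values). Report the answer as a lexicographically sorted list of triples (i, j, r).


Reconstructing r_w from the 14 given conditions:

  R[1]: 0  0  0  1  1  1  1  1  1  1
  R[2]: 0  1  1  2  2  2  2  2  2  2
  R[3]: 0  1  1  2  2  2  2  2  2  3
  R[4]: 1  2  2  3  3  3  3  3  3  4
  R[5]: 1  2  2  3  3  3  3  4  4  5
  R[6]: 1  2  2  3  4  4  4  5  5  6
  R[7]: 1  2  2  3  4  5  5  6  6  7
  R[8]: 1  2  2  3  4  5  5  6  7  8
  R[9]: 1  2  2  3  4  5  6  7  8  9
  R[10]: 1  2  3  4  5  6  7  8  9  10

second differences of R give the permutation w = (4, 2, 10, 1, 8, 5, 6, 9, 7, 3).

D(w) has 20 cells with 7 SE-corners; essential set:

[(1, 3, 0), (3, 1, 0), (3, 3, 1), (3, 9, 2), (5, 7, 3), (8, 7, 5), (9, 3, 2)]


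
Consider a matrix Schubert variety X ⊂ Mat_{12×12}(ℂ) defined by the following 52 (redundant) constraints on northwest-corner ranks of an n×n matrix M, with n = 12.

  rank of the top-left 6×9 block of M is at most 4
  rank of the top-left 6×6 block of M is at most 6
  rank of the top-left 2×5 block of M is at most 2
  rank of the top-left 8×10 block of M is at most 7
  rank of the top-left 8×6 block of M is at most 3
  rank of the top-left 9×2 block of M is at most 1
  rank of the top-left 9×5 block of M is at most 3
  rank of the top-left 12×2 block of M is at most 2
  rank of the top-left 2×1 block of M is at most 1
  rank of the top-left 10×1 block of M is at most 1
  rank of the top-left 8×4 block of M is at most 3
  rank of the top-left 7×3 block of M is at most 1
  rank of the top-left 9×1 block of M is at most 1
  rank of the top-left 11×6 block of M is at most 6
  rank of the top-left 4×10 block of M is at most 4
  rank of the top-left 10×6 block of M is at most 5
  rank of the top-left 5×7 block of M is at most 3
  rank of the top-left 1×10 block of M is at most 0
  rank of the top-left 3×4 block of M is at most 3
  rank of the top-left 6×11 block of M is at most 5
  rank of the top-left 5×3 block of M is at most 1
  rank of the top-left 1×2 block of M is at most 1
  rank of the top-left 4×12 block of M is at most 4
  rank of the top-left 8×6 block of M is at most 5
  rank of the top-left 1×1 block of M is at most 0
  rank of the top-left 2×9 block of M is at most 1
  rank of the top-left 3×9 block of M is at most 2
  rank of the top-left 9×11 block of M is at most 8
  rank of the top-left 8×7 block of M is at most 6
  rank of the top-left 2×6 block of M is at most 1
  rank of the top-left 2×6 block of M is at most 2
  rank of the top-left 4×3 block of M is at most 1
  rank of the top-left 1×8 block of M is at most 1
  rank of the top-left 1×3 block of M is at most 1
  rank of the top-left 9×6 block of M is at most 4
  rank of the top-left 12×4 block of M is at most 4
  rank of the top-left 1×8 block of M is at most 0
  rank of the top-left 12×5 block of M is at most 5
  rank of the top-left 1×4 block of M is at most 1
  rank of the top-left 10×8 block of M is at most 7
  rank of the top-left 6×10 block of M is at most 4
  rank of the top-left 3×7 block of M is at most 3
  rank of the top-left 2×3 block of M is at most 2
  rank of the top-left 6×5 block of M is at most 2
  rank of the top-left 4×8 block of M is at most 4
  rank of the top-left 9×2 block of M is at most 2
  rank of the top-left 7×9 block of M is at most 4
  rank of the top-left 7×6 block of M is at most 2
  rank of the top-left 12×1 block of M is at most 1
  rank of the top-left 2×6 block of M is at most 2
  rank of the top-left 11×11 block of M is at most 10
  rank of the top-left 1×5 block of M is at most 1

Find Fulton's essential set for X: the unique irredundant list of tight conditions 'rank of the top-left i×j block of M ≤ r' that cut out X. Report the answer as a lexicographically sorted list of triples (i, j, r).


Reconstructing r_w from the 52 given conditions:

  R[1]: 0, 0, 0, 0, 0, 0, 0, 0, 0, 0, 1, 1
  R[2]: 1, 1, 1, 1, 1, 1, 1, 1, 1, 1, 2, 2
  R[3]: 1, 1, 1, 2, 2, 2, 2, 2, 2, 2, 3, 3
  R[4]: 1, 1, 1, 2, 2, 2, 3, 3, 3, 3, 4, 4
  R[5]: 1, 1, 1, 2, 2, 2, 3, 4, 4, 4, 5, 5
  R[6]: 1, 1, 1, 2, 2, 2, 3, 4, 4, 4, 5, 6
  R[7]: 1, 1, 1, 2, 2, 2, 3, 4, 4, 5, 6, 7
  R[8]: 1, 1, 2, 3, 3, 3, 4, 5, 5, 6, 7, 8
  R[9]: 1, 1, 2, 3, 3, 4, 5, 6, 6, 7, 8, 9
  R[10]: 1, 2, 3, 4, 4, 5, 6, 7, 7, 8, 9, 10
  R[11]: 1, 2, 3, 4, 5, 6, 7, 8, 8, 9, 10, 11
  R[12]: 1, 2, 3, 4, 5, 6, 7, 8, 9, 10, 11, 12

reading off 1-entries of Δ²R: w = (11, 1, 4, 7, 8, 12, 10, 3, 6, 2, 5, 9).

D(w) has 34 cells with 7 SE-corners; essential set:

[(1, 10, 0), (6, 10, 4), (7, 3, 1), (7, 6, 2), (7, 9, 4), (9, 2, 1), (9, 5, 3)]


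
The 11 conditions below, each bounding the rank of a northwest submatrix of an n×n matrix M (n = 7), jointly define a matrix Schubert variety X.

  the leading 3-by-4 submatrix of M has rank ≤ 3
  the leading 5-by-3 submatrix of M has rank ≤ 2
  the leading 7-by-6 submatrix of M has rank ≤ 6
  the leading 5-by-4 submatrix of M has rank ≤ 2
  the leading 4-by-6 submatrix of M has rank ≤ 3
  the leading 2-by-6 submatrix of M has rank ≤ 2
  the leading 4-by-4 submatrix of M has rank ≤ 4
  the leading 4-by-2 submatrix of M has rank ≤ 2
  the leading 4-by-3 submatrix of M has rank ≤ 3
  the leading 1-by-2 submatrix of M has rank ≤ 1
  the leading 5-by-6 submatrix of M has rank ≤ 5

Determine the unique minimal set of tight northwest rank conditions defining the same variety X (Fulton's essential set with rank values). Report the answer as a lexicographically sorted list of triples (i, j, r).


Reconstructing r_w from the 11 given conditions:

  1 1 1 1 1 1 1
  1 2 2 2 2 2 2
  1 2 2 2 3 3 3
  1 2 2 2 3 3 4
  1 2 2 2 3 4 5
  1 2 3 3 4 5 6
  1 2 3 4 5 6 7

second differences of R give the permutation w = (1, 2, 5, 7, 6, 3, 4).

D(w) has 7 cells with 2 SE-corners; essential set:

[(4, 6, 3), (5, 4, 2)]


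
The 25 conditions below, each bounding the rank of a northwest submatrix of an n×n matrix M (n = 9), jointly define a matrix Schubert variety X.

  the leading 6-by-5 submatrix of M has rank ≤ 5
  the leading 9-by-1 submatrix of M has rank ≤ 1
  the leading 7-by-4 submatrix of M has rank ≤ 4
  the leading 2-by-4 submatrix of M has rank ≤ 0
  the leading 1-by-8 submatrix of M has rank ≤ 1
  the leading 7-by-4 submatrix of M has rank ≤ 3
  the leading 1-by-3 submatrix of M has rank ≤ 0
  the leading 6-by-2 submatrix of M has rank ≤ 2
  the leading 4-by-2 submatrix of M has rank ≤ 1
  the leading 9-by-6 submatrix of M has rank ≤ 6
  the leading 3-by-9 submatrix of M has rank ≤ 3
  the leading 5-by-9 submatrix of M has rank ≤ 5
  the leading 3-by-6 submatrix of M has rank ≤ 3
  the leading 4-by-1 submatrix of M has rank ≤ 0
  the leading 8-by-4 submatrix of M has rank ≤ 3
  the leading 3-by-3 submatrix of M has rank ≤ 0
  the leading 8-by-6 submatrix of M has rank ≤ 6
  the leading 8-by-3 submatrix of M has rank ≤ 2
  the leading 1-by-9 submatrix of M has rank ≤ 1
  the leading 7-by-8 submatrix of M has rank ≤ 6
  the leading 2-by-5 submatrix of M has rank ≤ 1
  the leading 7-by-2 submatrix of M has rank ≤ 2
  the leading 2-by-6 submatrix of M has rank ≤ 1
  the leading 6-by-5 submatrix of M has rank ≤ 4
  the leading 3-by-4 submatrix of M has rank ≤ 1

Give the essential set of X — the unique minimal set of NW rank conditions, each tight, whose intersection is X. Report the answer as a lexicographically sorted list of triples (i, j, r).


Computing R[i][j] = min implied NW-rank bound (n=9, 25 conditions):

  row 1: 0 0 0 0 1 1 1 1 1
  row 2: 0 0 0 0 1 1 2 2 2
  row 3: 0 0 0 1 2 2 3 3 3
  row 4: 0 1 1 2 3 3 4 4 4
  row 5: 1 2 2 3 4 4 5 5 5
  row 6: 1 2 2 3 4 5 6 6 6
  row 7: 1 2 2 3 4 5 6 6 7
  row 8: 1 2 2 3 4 5 6 7 8
  row 9: 1 2 3 4 5 6 7 8 9

hence w(1..9) = (5, 7, 4, 2, 1, 6, 9, 8, 3).

D(w) has 17 cells with 6 SE-corners; essential set:

[(2, 4, 0), (2, 6, 1), (3, 3, 0), (4, 1, 0), (7, 8, 6), (8, 3, 2)]


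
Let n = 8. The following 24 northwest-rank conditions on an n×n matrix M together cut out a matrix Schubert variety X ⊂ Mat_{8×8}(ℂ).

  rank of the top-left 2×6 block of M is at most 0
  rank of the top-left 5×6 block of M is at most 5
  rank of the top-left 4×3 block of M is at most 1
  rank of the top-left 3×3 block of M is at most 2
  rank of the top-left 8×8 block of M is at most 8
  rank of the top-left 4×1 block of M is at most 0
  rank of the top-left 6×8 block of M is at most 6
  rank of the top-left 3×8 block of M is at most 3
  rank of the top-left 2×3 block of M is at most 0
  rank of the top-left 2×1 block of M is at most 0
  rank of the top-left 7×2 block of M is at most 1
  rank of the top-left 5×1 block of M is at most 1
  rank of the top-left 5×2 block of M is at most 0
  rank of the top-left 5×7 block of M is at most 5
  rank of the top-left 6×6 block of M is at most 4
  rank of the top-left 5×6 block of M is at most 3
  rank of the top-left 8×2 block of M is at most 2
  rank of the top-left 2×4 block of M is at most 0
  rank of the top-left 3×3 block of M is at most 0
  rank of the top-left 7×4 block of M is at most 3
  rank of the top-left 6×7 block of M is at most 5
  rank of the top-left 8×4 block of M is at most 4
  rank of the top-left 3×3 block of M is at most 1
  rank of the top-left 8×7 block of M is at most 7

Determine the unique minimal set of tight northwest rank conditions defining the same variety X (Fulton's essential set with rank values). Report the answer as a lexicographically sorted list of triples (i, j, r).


The tightest implied rank at each (i,j), from the 24 conditions:

  R[1]: 0  0  0  0  0  0  1  1
  R[2]: 0  0  0  0  0  0  1  2
  R[3]: 0  0  0  1  1  1  2  3
  R[4]: 0  0  1  2  2  2  3  4
  R[5]: 0  0  1  2  3  3  4  5
  R[6]: 1  1  2  3  4  4  5  6
  R[7]: 1  1  2  3  4  5  6  7
  R[8]: 1  2  3  4  5  6  7  8

so w = (7, 8, 4, 3, 5, 1, 6, 2).

4 SE-corners of the 20-cell Rothe diagram give Ess(w):

[(2, 6, 0), (3, 3, 0), (5, 2, 0), (7, 2, 1)]


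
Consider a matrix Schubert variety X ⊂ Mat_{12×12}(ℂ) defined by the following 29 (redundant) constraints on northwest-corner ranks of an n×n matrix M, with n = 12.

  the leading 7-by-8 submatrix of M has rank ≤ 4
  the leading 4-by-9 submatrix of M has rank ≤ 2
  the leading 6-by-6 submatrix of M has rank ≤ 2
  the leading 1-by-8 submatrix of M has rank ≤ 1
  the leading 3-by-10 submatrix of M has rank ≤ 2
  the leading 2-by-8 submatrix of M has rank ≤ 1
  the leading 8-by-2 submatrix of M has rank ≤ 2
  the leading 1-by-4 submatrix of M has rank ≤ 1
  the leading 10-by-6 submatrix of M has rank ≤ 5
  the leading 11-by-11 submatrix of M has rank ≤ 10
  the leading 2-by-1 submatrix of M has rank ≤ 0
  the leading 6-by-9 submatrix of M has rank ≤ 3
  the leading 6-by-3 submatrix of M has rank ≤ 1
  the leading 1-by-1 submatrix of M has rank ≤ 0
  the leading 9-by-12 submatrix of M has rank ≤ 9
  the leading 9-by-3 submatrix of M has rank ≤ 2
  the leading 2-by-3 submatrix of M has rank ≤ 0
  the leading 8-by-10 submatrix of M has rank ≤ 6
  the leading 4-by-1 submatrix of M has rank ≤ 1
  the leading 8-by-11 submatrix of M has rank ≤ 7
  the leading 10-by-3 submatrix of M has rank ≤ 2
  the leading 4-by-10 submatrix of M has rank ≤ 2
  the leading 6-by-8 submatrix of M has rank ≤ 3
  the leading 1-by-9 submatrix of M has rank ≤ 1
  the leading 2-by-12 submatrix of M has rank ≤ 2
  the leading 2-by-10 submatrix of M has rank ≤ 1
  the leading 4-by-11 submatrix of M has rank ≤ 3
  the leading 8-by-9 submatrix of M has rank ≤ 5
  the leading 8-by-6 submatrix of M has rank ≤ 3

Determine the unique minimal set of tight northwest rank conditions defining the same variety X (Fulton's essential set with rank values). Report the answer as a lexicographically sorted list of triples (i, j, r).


The tightest implied rank at each (i,j), from the 29 conditions:

  i=1: 0 | 0 | 0 | 1 | 1 | 1 | 1 | 1 | 1 | 1 | 1 | 1
  i=2: 0 | 0 | 0 | 1 | 1 | 1 | 1 | 1 | 1 | 1 | 2 | 2
  i=3: 1 | 1 | 1 | 2 | 2 | 2 | 2 | 2 | 2 | 2 | 3 | 3
  i=4: 1 | 1 | 1 | 2 | 2 | 2 | 2 | 2 | 2 | 2 | 3 | 4
  i=5: 1 | 1 | 1 | 2 | 2 | 2 | 3 | 3 | 3 | 3 | 4 | 5
  i=6: 1 | 1 | 1 | 2 | 2 | 2 | 3 | 3 | 3 | 4 | 5 | 6
  i=7: 1 | 2 | 2 | 3 | 3 | 3 | 4 | 4 | 4 | 5 | 6 | 7
  i=8: 1 | 2 | 2 | 3 | 3 | 3 | 4 | 5 | 5 | 6 | 7 | 8
  i=9: 1 | 2 | 2 | 3 | 4 | 4 | 5 | 6 | 6 | 7 | 8 | 9
  i=10: 1 | 2 | 2 | 3 | 4 | 5 | 6 | 7 | 7 | 8 | 9 | 10
  i=11: 1 | 2 | 3 | 4 | 5 | 6 | 7 | 8 | 8 | 9 | 10 | 11
  i=12: 1 | 2 | 3 | 4 | 5 | 6 | 7 | 8 | 9 | 10 | 11 | 12

the unique w with this rank table is (4, 11, 1, 12, 7, 10, 2, 8, 5, 6, 3, 9).

Fulton essential set (8 of the 35 Rothe cells):

[(2, 3, 0), (2, 10, 1), (4, 10, 2), (6, 3, 1), (6, 6, 2), (6, 9, 3), (8, 6, 3), (10, 3, 2)]


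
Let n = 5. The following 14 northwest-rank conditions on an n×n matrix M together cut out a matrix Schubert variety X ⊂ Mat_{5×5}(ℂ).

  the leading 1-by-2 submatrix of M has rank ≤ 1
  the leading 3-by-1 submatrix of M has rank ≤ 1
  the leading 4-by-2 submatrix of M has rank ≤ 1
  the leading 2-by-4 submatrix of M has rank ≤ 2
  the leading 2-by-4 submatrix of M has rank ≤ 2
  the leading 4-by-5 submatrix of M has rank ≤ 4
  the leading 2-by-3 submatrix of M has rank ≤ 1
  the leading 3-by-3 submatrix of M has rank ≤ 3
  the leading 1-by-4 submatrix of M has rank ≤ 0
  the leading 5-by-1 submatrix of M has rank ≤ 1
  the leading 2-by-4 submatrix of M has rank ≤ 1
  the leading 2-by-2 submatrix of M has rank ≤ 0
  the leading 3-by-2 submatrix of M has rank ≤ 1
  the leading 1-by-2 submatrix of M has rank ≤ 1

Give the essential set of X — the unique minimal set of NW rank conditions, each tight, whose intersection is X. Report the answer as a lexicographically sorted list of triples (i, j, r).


Reconstructing r_w from the 14 given conditions:

  0 0 0 0 1
  0 0 1 1 2
  1 1 2 2 3
  1 1 2 3 4
  1 2 3 4 5

hence w(1..5) = (5, 3, 1, 4, 2).

Fulton essential set (3 of the 7 Rothe cells):

[(1, 4, 0), (2, 2, 0), (4, 2, 1)]


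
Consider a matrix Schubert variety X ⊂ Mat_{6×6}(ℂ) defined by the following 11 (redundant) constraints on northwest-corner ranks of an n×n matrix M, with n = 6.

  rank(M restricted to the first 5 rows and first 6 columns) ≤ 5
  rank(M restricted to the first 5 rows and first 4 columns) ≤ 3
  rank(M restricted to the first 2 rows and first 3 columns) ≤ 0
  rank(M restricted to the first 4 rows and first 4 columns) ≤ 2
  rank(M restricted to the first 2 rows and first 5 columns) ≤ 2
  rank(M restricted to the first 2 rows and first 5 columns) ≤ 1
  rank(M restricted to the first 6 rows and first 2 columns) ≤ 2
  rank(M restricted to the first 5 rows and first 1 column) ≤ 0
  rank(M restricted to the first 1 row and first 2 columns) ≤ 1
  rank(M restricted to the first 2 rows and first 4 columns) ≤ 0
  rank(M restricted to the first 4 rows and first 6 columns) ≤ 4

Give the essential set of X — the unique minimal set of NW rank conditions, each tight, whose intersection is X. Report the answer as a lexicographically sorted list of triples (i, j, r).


Recovering R(i,j) via the rank-extension bound from the 11 conditions:

  row 1: 0  0  0  0  1  1
  row 2: 0  0  0  0  1  2
  row 3: 0  1  1  1  2  3
  row 4: 0  1  2  2  3  4
  row 5: 0  1  2  3  4  5
  row 6: 1  2  3  4  5  6

so w = (5, 6, 2, 3, 4, 1).

Rothe diagram D(w) (11 cells), 2 SE-corners (essential conditions):

[(2, 4, 0), (5, 1, 0)]


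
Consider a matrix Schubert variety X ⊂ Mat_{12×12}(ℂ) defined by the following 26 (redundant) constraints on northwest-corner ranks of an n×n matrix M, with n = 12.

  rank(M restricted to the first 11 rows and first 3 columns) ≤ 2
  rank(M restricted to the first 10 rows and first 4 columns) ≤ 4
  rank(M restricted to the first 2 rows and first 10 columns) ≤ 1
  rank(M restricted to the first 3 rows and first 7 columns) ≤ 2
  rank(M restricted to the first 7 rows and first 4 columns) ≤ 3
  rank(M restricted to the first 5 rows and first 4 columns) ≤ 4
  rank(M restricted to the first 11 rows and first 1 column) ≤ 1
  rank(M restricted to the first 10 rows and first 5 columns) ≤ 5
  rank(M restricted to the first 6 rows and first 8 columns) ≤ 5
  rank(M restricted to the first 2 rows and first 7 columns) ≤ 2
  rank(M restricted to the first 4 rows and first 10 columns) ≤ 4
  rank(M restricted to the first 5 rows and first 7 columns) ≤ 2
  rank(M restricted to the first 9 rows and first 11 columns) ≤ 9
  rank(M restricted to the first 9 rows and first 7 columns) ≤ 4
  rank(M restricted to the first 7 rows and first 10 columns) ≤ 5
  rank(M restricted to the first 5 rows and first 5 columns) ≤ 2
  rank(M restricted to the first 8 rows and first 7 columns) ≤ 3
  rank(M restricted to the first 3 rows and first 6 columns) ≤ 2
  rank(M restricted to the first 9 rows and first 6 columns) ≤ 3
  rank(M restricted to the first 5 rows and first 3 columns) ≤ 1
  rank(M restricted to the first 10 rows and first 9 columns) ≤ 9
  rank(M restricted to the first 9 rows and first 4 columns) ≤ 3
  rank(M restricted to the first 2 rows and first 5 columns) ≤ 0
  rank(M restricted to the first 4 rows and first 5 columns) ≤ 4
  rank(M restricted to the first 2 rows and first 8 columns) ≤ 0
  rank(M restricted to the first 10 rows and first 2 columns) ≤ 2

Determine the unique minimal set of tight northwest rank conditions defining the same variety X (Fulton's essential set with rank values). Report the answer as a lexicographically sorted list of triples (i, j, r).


Recovering R(i,j) via the rank-extension bound from the 26 conditions:

  R[1]: 0 | 0 | 0 | 0 | 0 | 0 | 0 | 0 | 1 | 1 | 1 | 1
  R[2]: 0 | 0 | 0 | 0 | 0 | 0 | 0 | 0 | 1 | 1 | 2 | 2
  R[3]: 1 | 1 | 1 | 1 | 1 | 1 | 1 | 1 | 2 | 2 | 3 | 3
  R[4]: 1 | 1 | 1 | 2 | 2 | 2 | 2 | 2 | 3 | 3 | 4 | 4
  R[5]: 1 | 1 | 1 | 2 | 2 | 2 | 2 | 3 | 4 | 4 | 5 | 5
  R[6]: 1 | 2 | 2 | 3 | 3 | 3 | 3 | 4 | 5 | 5 | 6 | 6
  R[7]: 1 | 2 | 2 | 3 | 3 | 3 | 3 | 4 | 5 | 5 | 6 | 7
  R[8]: 1 | 2 | 2 | 3 | 3 | 3 | 3 | 4 | 5 | 6 | 7 | 8
  R[9]: 1 | 2 | 2 | 3 | 3 | 3 | 4 | 5 | 6 | 7 | 8 | 9
  R[10]: 1 | 2 | 2 | 3 | 4 | 4 | 5 | 6 | 7 | 8 | 9 | 10
  R[11]: 1 | 2 | 2 | 3 | 4 | 5 | 6 | 7 | 8 | 9 | 10 | 11
  R[12]: 1 | 2 | 3 | 4 | 5 | 6 | 7 | 8 | 9 | 10 | 11 | 12

so w = (9, 11, 1, 4, 8, 2, 12, 10, 7, 5, 6, 3).

|D(w)|=38, |Ess(w)|=8:

[(2, 8, 0), (2, 10, 1), (5, 3, 1), (5, 7, 2), (7, 10, 5), (8, 7, 3), (9, 6, 3), (11, 3, 2)]


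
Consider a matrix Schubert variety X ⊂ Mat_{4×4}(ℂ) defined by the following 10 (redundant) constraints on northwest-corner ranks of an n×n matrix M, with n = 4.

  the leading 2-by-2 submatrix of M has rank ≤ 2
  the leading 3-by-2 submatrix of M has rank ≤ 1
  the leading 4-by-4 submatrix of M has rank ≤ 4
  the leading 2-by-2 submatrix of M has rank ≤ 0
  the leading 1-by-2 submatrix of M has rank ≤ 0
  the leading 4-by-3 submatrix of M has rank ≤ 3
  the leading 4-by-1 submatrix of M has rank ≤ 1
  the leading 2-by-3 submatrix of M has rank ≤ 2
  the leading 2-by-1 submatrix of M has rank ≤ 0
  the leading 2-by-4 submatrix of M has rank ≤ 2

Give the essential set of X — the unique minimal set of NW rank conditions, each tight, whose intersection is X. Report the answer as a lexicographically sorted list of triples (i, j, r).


Recovering R(i,j) via the rank-extension bound from the 10 conditions:

  i=1: 0 | 0 | 1 | 1
  i=2: 0 | 0 | 1 | 2
  i=3: 1 | 1 | 2 | 3
  i=4: 1 | 2 | 3 | 4

giving w = (3, 4, 1, 2) via Δ²R.

Rothe diagram D(w) (4 cells), 1 SE-corner (essential condition):

[(2, 2, 0)]
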